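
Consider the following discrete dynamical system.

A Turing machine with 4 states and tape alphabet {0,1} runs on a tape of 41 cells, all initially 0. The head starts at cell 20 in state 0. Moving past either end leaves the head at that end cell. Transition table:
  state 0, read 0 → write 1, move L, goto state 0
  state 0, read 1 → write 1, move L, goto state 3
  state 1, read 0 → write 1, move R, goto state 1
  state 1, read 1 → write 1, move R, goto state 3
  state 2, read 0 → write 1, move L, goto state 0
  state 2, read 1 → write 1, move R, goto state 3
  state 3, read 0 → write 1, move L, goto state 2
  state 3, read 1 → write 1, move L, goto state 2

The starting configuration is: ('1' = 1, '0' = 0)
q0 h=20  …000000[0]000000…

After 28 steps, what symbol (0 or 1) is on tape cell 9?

k=0  q0 h=20  …000000[0]000000…
k=1  q0 h=19  …000000[0]100000…
k=2  q0 h=18  …000000[0]110000…
k=3  q0 h=17  …000000[0]111000…
k=4  q0 h=16  …000000[0]111100…
k=5  q0 h=15  …000000[0]111110…
k=6  q0 h=14  …000000[0]111111…
k=7  q0 h=13  …000000[0]111111…
k=8  q0 h=12  …000000[0]111111…
k=9  q0 h=11  …000000[0]111111…
k=10  q0 h=10  …000000[0]111111…
k=11  q0 h= 9  …000000[0]111111…
k=12  q0 h= 8  …000000[0]111111…
k=13  q0 h= 7  …000000[0]111111…
k=14  q0 h= 6  |000000[0]111111…
k=15  q0 h= 5  |00000[0]111111…
k=16  q0 h= 4  |0000[0]111111…
k=17  q0 h= 3  |000[0]111111…
k=18  q0 h= 2  |00[0]111111…
k=19  q0 h= 1  |0[0]111111…
k=20  q0 h= 0  |[0]111111…
k=21  q0 h= 0  |[1]111111…
k=22  q3 h= 0  |[1]111111…
k=23  q2 h= 0  |[1]111111…
k=24  q3 h= 1  |1[1]111111…
k=25  q2 h= 0  |[1]111111…
k=26  q3 h= 1  |1[1]111111…
k=27  q2 h= 0  |[1]111111…
k=28  q3 h= 1  |1[1]111111…

1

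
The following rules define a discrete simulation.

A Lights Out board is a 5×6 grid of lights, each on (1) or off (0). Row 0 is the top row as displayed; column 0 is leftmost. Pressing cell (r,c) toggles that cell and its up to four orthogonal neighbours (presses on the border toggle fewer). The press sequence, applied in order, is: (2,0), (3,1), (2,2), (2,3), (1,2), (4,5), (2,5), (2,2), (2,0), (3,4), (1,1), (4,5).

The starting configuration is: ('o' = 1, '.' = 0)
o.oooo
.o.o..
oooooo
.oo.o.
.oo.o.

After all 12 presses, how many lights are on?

[0] o.oooo
.o.o..
oooooo
.oo.o.
.oo.o.
[1] o.oooo
oo.o..
..oooo
ooo.o.
.oo.o.
[2] o.oooo
oo.o..
.ooooo
....o.
..o.o.
[3] o.oooo
oooo..
....oo
..o.o.
..o.o.
[4] o.oooo
ooo...
..oo.o
..ooo.
..o.o.
[5] o..ooo
o..o..
...o.o
..ooo.
..o.o.
[6] o..ooo
o..o..
...o.o
..oooo
..o..o
[7] o..ooo
o..o.o
...oo.
..ooo.
..o..o
[8] o..ooo
o.oo.o
.oo.o.
...oo.
..o..o
[9] o..ooo
..oo.o
o.o.o.
o..oo.
..o..o
[10] o..ooo
..oo.o
o.o...
o....o
..o.oo
[11] oo.ooo
oo.o.o
ooo...
o....o
..o.oo
[12] oo.ooo
oo.o.o
ooo...
o.....
..o...

14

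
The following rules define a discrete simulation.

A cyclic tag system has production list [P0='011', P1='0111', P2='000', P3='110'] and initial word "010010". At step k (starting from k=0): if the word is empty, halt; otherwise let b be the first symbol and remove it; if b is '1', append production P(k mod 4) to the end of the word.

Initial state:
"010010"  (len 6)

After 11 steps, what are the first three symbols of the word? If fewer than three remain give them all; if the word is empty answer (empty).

step 0: "010010"  (len 6)
step 1: "10010"  (len 5)
step 2: "00100111"  (len 8)
step 3: "0100111"  (len 7)
step 4: "100111"  (len 6)
step 5: "00111011"  (len 8)
step 6: "0111011"  (len 7)
step 7: "111011"  (len 6)
step 8: "11011110"  (len 8)
step 9: "1011110011"  (len 10)
step 10: "0111100110111"  (len 13)
step 11: "111100110111"  (len 12)

111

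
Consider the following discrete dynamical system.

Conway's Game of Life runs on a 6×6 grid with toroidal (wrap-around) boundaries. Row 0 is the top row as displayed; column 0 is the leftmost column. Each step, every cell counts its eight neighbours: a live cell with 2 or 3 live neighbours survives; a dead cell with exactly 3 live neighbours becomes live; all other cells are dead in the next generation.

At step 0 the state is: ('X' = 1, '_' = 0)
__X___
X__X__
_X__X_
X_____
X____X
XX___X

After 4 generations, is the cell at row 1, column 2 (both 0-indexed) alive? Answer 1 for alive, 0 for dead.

0

[0] __X___
X__X__
_X__X_
X_____
X____X
XX___X
[1] __X__X
_XXX__
XX___X
XX____
______
_X___X
[2] ___XX_
___XXX
_____X
_X___X
_X____
X_____
[3] ___X__
___X_X
_____X
______
_X____
______
[4] ____X_
______
____X_
______
______
______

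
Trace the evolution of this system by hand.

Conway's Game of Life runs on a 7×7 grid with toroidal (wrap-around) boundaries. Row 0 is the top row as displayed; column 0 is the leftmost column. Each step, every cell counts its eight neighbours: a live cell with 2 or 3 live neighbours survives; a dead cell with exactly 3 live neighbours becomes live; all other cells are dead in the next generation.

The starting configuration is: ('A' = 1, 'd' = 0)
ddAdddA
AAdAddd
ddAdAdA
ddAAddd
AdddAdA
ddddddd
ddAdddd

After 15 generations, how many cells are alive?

step 0: ddAdddA
AAdAddd
ddAdAdA
ddAAddd
AdddAdA
ddddddd
ddAdddd
step 1: AdAAddd
AAdAdAA
AdddAdd
AAAdAdA
dddAddd
ddddddd
ddddddd
step 2: AdAAAdd
dddAdAd
ddddAdd
AAAdAAA
AAAAddd
ddddddd
ddddddd
step 3: ddAAAdd
ddAddAd
AAAdddd
ddddAAA
dddAAAd
dAAdddd
dddAddd
step 4: ddAdAdd
ddddAdd
AAAAAdd
AAAdddA
ddAAddA
ddAdddd
dAddAdd
step 5: ddddAAd
ddddAAd
ddddAAA
ddddAAA
dddAddA
dAAdddd
dAAdddd
step 6: dddAAAd
dddAddd
dddAddd
AddAddd
AdAAAdA
AAdAddd
dAAAddd
step 7: ddddddd
ddAAddd
ddAAAdd
AAddddA
ddddAdA
ddddddA
AAddddd
step 8: dAAdddd
ddAdAdd
AdddAdd
AAAdAdA
ddddddA
dddddAA
Adddddd
step 9: dAAAddd
ddAdddd
AdAdAdA
dAdAddA
dAddddd
AddddAA
AAddddA
step 10: dddAddd
Adddddd
AdAddAA
dAdAdAA
dAAddAd
dddddAd
dddddAd
step 11: ddddddd
AAddddd
ddAdAAd
dddAddd
AAAddAd
ddddAAA
ddddAdd
step 12: ddddddd
dAddddd
dAAAAdd
dddAdAA
AAAAdAd
AAdAAdA
ddddAdd
step 13: ddddddd
dAdAddd
AAdAAAd
dddddAA
ddddddd
ddddddA
AddAAAd
step 14: ddAAddd
AAdAddd
AAdAdAd
AddddAA
dddddAA
ddddAAA
ddddAAA
step 15: AAAAdAA
AddAddA
dddddAd
dAddddd
ddddddd
Adddddd
ddddddA

13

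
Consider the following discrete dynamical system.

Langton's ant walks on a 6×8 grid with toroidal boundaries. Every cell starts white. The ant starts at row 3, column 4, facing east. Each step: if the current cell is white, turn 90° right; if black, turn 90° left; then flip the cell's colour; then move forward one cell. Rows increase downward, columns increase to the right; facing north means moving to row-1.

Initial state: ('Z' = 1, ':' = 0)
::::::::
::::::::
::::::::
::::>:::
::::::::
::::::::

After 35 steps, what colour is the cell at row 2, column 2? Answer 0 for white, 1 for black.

1

t=0: ::::::::
::::::::
::::::::
::::>:::
::::::::
::::::::
t=1: ::::::::
::::::::
::::::::
::::Z:::
::::v:::
::::::::
t=2: ::::::::
::::::::
::::::::
::::Z:::
:::<Z:::
::::::::
t=3: ::::::::
::::::::
::::::::
:::^Z:::
:::ZZ:::
::::::::
t=4: ::::::::
::::::::
::::::::
:::Z>:::
:::ZZ:::
::::::::
t=5: ::::::::
::::::::
::::^:::
:::Z::::
:::ZZ:::
::::::::
t=6: ::::::::
::::::::
::::Z>::
:::Z::::
:::ZZ:::
::::::::
t=7: ::::::::
::::::::
::::ZZ::
:::Z:v::
:::ZZ:::
::::::::
t=8: ::::::::
::::::::
::::ZZ::
:::Z<Z::
:::ZZ:::
::::::::
t=9: ::::::::
::::::::
::::^Z::
:::ZZZ::
:::ZZ:::
::::::::
t=10: ::::::::
::::::::
:::<:Z::
:::ZZZ::
:::ZZ:::
::::::::
t=11: ::::::::
:::^::::
:::Z:Z::
:::ZZZ::
:::ZZ:::
::::::::
t=12: ::::::::
:::Z>:::
:::Z:Z::
:::ZZZ::
:::ZZ:::
::::::::
t=13: ::::::::
:::ZZ:::
:::ZvZ::
:::ZZZ::
:::ZZ:::
::::::::
t=14: ::::::::
:::ZZ:::
:::<ZZ::
:::ZZZ::
:::ZZ:::
::::::::
t=15: ::::::::
:::ZZ:::
::::ZZ::
:::vZZ::
:::ZZ:::
::::::::
t=16: ::::::::
:::ZZ:::
::::ZZ::
::::>Z::
:::ZZ:::
::::::::
t=17: ::::::::
:::ZZ:::
::::^Z::
:::::Z::
:::ZZ:::
::::::::
t=18: ::::::::
:::ZZ:::
:::<:Z::
:::::Z::
:::ZZ:::
::::::::
t=19: ::::::::
:::^Z:::
:::Z:Z::
:::::Z::
:::ZZ:::
::::::::
t=20: ::::::::
::<:Z:::
:::Z:Z::
:::::Z::
:::ZZ:::
::::::::
t=21: ::^:::::
::Z:Z:::
:::Z:Z::
:::::Z::
:::ZZ:::
::::::::
t=22: ::Z>::::
::Z:Z:::
:::Z:Z::
:::::Z::
:::ZZ:::
::::::::
t=23: ::ZZ::::
::ZvZ:::
:::Z:Z::
:::::Z::
:::ZZ:::
::::::::
t=24: ::ZZ::::
::<ZZ:::
:::Z:Z::
:::::Z::
:::ZZ:::
::::::::
t=25: ::ZZ::::
:::ZZ:::
::vZ:Z::
:::::Z::
:::ZZ:::
::::::::
t=26: ::ZZ::::
:::ZZ:::
:<ZZ:Z::
:::::Z::
:::ZZ:::
::::::::
t=27: ::ZZ::::
:^:ZZ:::
:ZZZ:Z::
:::::Z::
:::ZZ:::
::::::::
t=28: ::ZZ::::
:Z>ZZ:::
:ZZZ:Z::
:::::Z::
:::ZZ:::
::::::::
t=29: ::ZZ::::
:ZZZZ:::
:ZvZ:Z::
:::::Z::
:::ZZ:::
::::::::
t=30: ::ZZ::::
:ZZZZ:::
:Z:>:Z::
:::::Z::
:::ZZ:::
::::::::
t=31: ::ZZ::::
:ZZ^Z:::
:Z:::Z::
:::::Z::
:::ZZ:::
::::::::
t=32: ::ZZ::::
:Z<:Z:::
:Z:::Z::
:::::Z::
:::ZZ:::
::::::::
t=33: ::ZZ::::
:Z::Z:::
:Zv::Z::
:::::Z::
:::ZZ:::
::::::::
t=34: ::ZZ::::
:Z::Z:::
:<Z::Z::
:::::Z::
:::ZZ:::
::::::::
t=35: ::ZZ::::
:Z::Z:::
::Z::Z::
:v:::Z::
:::ZZ:::
::::::::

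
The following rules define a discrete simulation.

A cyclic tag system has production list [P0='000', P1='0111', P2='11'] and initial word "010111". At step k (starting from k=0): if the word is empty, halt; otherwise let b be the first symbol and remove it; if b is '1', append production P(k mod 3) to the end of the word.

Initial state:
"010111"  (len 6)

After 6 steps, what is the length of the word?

step 0: "010111"  (len 6)
step 1: "10111"  (len 5)
step 2: "01110111"  (len 8)
step 3: "1110111"  (len 7)
step 4: "110111000"  (len 9)
step 5: "101110000111"  (len 12)
step 6: "0111000011111"  (len 13)

13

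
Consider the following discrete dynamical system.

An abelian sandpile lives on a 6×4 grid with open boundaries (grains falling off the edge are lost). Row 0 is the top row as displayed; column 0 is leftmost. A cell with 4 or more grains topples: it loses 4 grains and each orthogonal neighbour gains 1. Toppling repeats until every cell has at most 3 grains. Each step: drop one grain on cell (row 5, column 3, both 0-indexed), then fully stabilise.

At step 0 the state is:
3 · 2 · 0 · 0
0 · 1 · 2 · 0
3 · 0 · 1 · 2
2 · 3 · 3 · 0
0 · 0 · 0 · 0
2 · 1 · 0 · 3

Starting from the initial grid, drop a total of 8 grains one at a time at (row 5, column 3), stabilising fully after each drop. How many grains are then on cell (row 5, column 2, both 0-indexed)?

[0] 3 · 2 · 0 · 0
0 · 1 · 2 · 0
3 · 0 · 1 · 2
2 · 3 · 3 · 0
0 · 0 · 0 · 0
2 · 1 · 0 · 3
[1] 3 · 2 · 0 · 0
0 · 1 · 2 · 0
3 · 0 · 1 · 2
2 · 3 · 3 · 0
0 · 0 · 0 · 1
2 · 1 · 1 · 0
[2] 3 · 2 · 0 · 0
0 · 1 · 2 · 0
3 · 0 · 1 · 2
2 · 3 · 3 · 0
0 · 0 · 0 · 1
2 · 1 · 1 · 1
[3] 3 · 2 · 0 · 0
0 · 1 · 2 · 0
3 · 0 · 1 · 2
2 · 3 · 3 · 0
0 · 0 · 0 · 1
2 · 1 · 1 · 2
[4] 3 · 2 · 0 · 0
0 · 1 · 2 · 0
3 · 0 · 1 · 2
2 · 3 · 3 · 0
0 · 0 · 0 · 1
2 · 1 · 1 · 3
[5] 3 · 2 · 0 · 0
0 · 1 · 2 · 0
3 · 0 · 1 · 2
2 · 3 · 3 · 0
0 · 0 · 0 · 2
2 · 1 · 2 · 0
[6] 3 · 2 · 0 · 0
0 · 1 · 2 · 0
3 · 0 · 1 · 2
2 · 3 · 3 · 0
0 · 0 · 0 · 2
2 · 1 · 2 · 1
[7] 3 · 2 · 0 · 0
0 · 1 · 2 · 0
3 · 0 · 1 · 2
2 · 3 · 3 · 0
0 · 0 · 0 · 2
2 · 1 · 2 · 2
[8] 3 · 2 · 0 · 0
0 · 1 · 2 · 0
3 · 0 · 1 · 2
2 · 3 · 3 · 0
0 · 0 · 0 · 2
2 · 1 · 2 · 3

2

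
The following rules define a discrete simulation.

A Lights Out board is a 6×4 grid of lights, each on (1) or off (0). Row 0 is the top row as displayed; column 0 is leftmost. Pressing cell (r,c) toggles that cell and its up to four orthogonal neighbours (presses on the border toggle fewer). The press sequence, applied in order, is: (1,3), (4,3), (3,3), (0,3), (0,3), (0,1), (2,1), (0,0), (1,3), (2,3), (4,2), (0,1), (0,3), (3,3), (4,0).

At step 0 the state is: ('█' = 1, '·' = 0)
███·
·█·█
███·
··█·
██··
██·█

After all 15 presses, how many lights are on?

10

k=0  ███·
·█·█
███·
··█·
██··
██·█
k=1  ████
·██·
████
··█·
██··
██·█
k=2  ████
·██·
████
··██
████
██··
k=3  ████
·██·
███·
····
███·
██··
k=4  ██··
·███
███·
····
███·
██··
k=5  ████
·██·
███·
····
███·
██··
k=6  ···█
··█·
███·
····
███·
██··
k=7  ···█
·██·
····
·█··
███·
██··
k=8  ██·█
███·
····
·█··
███·
██··
k=9  ██··
██·█
···█
·█··
███·
██··
k=10  ██··
██··
··█·
·█·█
███·
██··
k=11  ██··
██··
··█·
·███
█··█
███·
k=12  ··█·
█···
··█·
·███
█··█
███·
k=13  ···█
█··█
··█·
·███
█··█
███·
k=14  ···█
█··█
··██
·█··
█···
███·
k=15  ···█
█··█
··██
██··
·█··
·██·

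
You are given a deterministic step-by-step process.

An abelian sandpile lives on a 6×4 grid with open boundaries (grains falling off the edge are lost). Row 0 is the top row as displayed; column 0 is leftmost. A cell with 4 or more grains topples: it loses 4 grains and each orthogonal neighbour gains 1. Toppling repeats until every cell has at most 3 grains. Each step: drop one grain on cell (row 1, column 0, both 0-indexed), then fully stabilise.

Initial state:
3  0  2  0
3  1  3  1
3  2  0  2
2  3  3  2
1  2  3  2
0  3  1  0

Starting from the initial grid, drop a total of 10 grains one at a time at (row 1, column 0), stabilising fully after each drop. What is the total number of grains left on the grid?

0) 3  0  2  0
3  1  3  1
3  2  0  2
2  3  3  2
1  2  3  2
0  3  1  0
1) 0  1  2  0
2  2  3  1
0  3  0  2
3  3  3  2
1  2  3  2
0  3  1  0
2) 0  1  2  0
3  2  3  1
0  3  0  2
3  3  3  2
1  2  3  2
0  3  1  0
3) 1  1  2  0
0  3  3  1
1  3  0  2
3  3  3  2
1  2  3  2
0  3  1  0
4) 1  1  2  0
1  3  3  1
1  3  0  2
3  3  3  2
1  2  3  2
0  3  1  0
5) 1  1  2  0
2  3  3  1
1  3  0  2
3  3  3  2
1  2  3  2
0  3  1  0
6) 1  1  2  0
3  3  3  1
1  3  0  2
3  3  3  2
1  2  3  2
0  3  1  0
7) 2  2  3  0
2  2  0  2
0  2  3  2
1  3  1  3
3  1  1  3
1  0  3  0
8) 2  2  3  0
3  2  0  2
0  2  3  2
1  3  1  3
3  1  1  3
1  0  3  0
9) 3  2  3  0
0  3  0  2
1  2  3  2
1  3  1  3
3  1  1  3
1  0  3  0
10) 3  2  3  0
1  3  0  2
1  2  3  2
1  3  1  3
3  1  1  3
1  0  3  0

42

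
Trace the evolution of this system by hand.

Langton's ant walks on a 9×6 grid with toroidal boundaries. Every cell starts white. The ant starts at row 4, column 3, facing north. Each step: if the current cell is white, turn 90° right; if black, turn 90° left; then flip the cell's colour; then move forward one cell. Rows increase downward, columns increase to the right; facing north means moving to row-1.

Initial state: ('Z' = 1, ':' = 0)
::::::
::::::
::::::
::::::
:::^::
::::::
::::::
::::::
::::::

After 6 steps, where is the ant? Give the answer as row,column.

3,2

gen 0: ::::::
::::::
::::::
::::::
:::^::
::::::
::::::
::::::
::::::
gen 1: ::::::
::::::
::::::
::::::
:::Z>:
::::::
::::::
::::::
::::::
gen 2: ::::::
::::::
::::::
::::::
:::ZZ:
::::v:
::::::
::::::
::::::
gen 3: ::::::
::::::
::::::
::::::
:::ZZ:
:::<Z:
::::::
::::::
::::::
gen 4: ::::::
::::::
::::::
::::::
:::^Z:
:::ZZ:
::::::
::::::
::::::
gen 5: ::::::
::::::
::::::
::::::
::<:Z:
:::ZZ:
::::::
::::::
::::::
gen 6: ::::::
::::::
::::::
::^:::
::Z:Z:
:::ZZ:
::::::
::::::
::::::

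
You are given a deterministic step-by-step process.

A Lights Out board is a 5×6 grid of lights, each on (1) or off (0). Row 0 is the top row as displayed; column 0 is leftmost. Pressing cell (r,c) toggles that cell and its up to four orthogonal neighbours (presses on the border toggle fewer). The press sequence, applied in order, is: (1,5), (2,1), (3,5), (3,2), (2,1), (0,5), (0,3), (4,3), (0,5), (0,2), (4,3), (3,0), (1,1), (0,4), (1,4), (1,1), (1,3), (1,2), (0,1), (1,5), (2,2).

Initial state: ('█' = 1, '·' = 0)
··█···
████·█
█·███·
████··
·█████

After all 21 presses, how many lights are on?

step 0: ··█···
████·█
█·███·
████··
·█████
step 1: ··█··█
█████·
█·████
████··
·█████
step 2: ··█··█
█·███·
·█·███
█·██··
·█████
step 3: ··█··█
█·███·
·█·██·
█·████
·████·
step 4: ··█··█
█·███·
·████·
██··██
·█·██·
step 5: ··█··█
█████·
█··██·
█···██
·█·██·
step 6: ··█·█·
██████
█··██·
█···██
·█·██·
step 7: ···█··
███·██
█··██·
█···██
·█·██·
step 8: ···█··
███·██
█··██·
█··███
·██···
step 9: ···███
███·█·
█··██·
█··███
·██···
step 10: ·██·██
██··█·
█··██·
█··███
·██···
step 11: ·██·██
██··█·
█··██·
█···██
·█·██·
step 12: ·██·██
██··█·
···██·
·█··██
██·██·
step 13: ··█·██
··█·█·
·█·██·
·█··██
██·██·
step 14: ··██··
··█···
·█·██·
·█··██
██·██·
step 15: ··███·
··████
·█·█··
·█··██
██·██·
step 16: ·████·
██·███
···█··
·█··██
██·██·
step 17: ·██·█·
███··█
······
·█··██
██·██·
step 18: ·█··█·
█··█·█
··█···
·█··██
██·██·
step 19: █·█·█·
██·█·█
··█···
·█··██
██·██·
step 20: █·█·██
██·██·
··█··█
·█··██
██·██·
step 21: █·█·██
█████·
·█·█·█
·██·██
██·██·

20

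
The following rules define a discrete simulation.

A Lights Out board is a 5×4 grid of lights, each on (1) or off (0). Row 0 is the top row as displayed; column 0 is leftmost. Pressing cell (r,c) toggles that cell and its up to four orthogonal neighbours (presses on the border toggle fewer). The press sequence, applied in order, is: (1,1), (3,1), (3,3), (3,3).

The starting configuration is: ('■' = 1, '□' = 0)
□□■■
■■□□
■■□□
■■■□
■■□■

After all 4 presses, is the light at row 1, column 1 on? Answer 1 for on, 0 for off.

0

t=0: □□■■
■■□□
■■□□
■■■□
■■□■
t=1: □■■■
□□■□
■□□□
■■■□
■■□■
t=2: □■■■
□□■□
■■□□
□□□□
■□□■
t=3: □■■■
□□■□
■■□■
□□■■
■□□□
t=4: □■■■
□□■□
■■□□
□□□□
■□□■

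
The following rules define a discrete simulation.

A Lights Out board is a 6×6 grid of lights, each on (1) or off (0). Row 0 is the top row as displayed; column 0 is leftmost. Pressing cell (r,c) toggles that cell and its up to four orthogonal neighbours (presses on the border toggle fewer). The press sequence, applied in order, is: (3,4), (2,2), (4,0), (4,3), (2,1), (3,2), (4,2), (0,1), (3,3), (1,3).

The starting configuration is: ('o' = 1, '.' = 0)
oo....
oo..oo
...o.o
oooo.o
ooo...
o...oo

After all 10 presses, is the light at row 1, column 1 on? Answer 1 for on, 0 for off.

1

[0] oo....
oo..oo
...o.o
oooo.o
ooo...
o...oo
[1] oo....
oo..oo
...ooo
ooo.o.
ooo.o.
o...oo
[2] oo....
ooo.oo
.oo.oo
oo..o.
ooo.o.
o...oo
[3] oo....
ooo.oo
.oo.oo
.o..o.
..o.o.
....oo
[4] oo....
ooo.oo
.oo.oo
.o.oo.
...o..
...ooo
[5] oo....
o.o.oo
o...oo
...oo.
...o..
...ooo
[6] oo....
o.o.oo
o.o.oo
.oo.o.
..oo..
...ooo
[7] oo....
o.o.oo
o.o.oo
.o..o.
.o....
..oooo
[8] ..o...
ooo.oo
o.o.oo
.o..o.
.o....
..oooo
[9] ..o...
ooo.oo
o.oooo
.ooo..
.o.o..
..oooo
[10] ..oo..
oo.o.o
o.o.oo
.ooo..
.o.o..
..oooo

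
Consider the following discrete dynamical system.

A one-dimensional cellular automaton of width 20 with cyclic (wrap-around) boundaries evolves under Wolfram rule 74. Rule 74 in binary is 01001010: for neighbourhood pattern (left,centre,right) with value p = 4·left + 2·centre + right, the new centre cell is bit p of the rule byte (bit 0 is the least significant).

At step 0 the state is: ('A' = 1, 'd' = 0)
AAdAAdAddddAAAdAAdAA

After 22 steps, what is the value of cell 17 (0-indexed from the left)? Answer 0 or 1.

0

t=0: AAdAAdAddddAAAdAAdAA
t=1: dAdAAdddddAAdAdAAdAd
t=2: AddAAddddAAAdddAAddd
t=3: ddAAAdddAAdAddAAAddA
t=4: dAAdAddAAAdddAAdAdAd
t=5: AAAdddAAdAddAAAddddd
t=6: AdAddAAAdddAAdAddddA
t=7: AdddAAdAddAAAdddddAA
t=8: AddAAAdddAAdAddddAAd
t=9: ddAAdAddAAAdddddAAAd
t=10: dAAAdddAAdAddddAAdAd
t=11: AAdAddAAAdddddAAAddd
t=12: AAdddAAdAddddAAdAddA
t=13: dAddAAAdddddAAAdddAA
t=14: dddAAdAddddAAdAddAAA
t=15: ddAAAdddddAAAdddAAdA
t=16: dAAdAddddAAdAddAAAdd
t=17: AAAdddddAAAdddAAdAdd
t=18: AdAddddAAdAddAAAdddA
t=19: AdddddAAAdddAAdAddAA
t=20: AddddAAdAddAAAdddAAd
t=21: ddddAAAdddAAdAddAAAd
t=22: dddAAdAddAAAdddAAdAd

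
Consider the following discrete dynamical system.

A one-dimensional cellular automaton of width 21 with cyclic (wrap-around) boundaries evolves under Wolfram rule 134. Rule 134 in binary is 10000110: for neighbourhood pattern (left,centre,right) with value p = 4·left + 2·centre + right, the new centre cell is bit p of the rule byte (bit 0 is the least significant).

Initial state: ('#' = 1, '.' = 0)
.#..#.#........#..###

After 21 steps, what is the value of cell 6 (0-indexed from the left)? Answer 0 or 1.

0

[0] .#..#.#........#..###
[1] .#.##.#.......##.#.#.
[2] ##....#......#...#.#.
[3] .....##.....##..##.#.
[4] ....#......#...#...#.
[5] ...##.....##..##..##.
[6] ..#......#...#...#...
[7] .##.....##..##..##...
[8] #......#...#...#.....
[9] #.....##..##..##....#
[10] .....#...#...#.....#.
[11] ....##..##..##....##.
[12] ...#...#...#.....#...
[13] ..##..##..##....##...
[14] .#...#...#.....#.....
[15] ##..##..##....##.....
[16] ...#...#.....#......#
[17] ..##..##....##.....##
[18] .#...#.....#......#..
[19] ##..##....##.....##..
[20] ...#.....#......#...#
[21] ..##....##.....##..##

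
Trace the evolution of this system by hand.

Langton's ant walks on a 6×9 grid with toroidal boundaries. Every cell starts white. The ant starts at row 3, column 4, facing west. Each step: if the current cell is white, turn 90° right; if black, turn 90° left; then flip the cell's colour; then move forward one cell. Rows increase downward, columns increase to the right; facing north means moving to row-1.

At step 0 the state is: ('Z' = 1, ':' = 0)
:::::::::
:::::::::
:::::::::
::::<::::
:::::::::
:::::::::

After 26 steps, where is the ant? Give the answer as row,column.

t=0: :::::::::
:::::::::
:::::::::
::::<::::
:::::::::
:::::::::
t=1: :::::::::
:::::::::
::::^::::
::::Z::::
:::::::::
:::::::::
t=2: :::::::::
:::::::::
::::Z>:::
::::Z::::
:::::::::
:::::::::
t=3: :::::::::
:::::::::
::::ZZ:::
::::Zv:::
:::::::::
:::::::::
t=4: :::::::::
:::::::::
::::ZZ:::
::::<Z:::
:::::::::
:::::::::
t=5: :::::::::
:::::::::
::::ZZ:::
:::::Z:::
::::v::::
:::::::::
t=6: :::::::::
:::::::::
::::ZZ:::
:::::Z:::
:::<Z::::
:::::::::
t=7: :::::::::
:::::::::
::::ZZ:::
:::^:Z:::
:::ZZ::::
:::::::::
t=8: :::::::::
:::::::::
::::ZZ:::
:::Z>Z:::
:::ZZ::::
:::::::::
t=9: :::::::::
:::::::::
::::ZZ:::
:::ZZZ:::
:::Zv::::
:::::::::
t=10: :::::::::
:::::::::
::::ZZ:::
:::ZZZ:::
:::Z:>:::
:::::::::
t=11: :::::::::
:::::::::
::::ZZ:::
:::ZZZ:::
:::Z:Z:::
:::::v:::
t=12: :::::::::
:::::::::
::::ZZ:::
:::ZZZ:::
:::Z:Z:::
::::<Z:::
t=13: :::::::::
:::::::::
::::ZZ:::
:::ZZZ:::
:::Z^Z:::
::::ZZ:::
t=14: :::::::::
:::::::::
::::ZZ:::
:::ZZZ:::
:::ZZ>:::
::::ZZ:::
t=15: :::::::::
:::::::::
::::ZZ:::
:::ZZ^:::
:::ZZ::::
::::ZZ:::
t=16: :::::::::
:::::::::
::::ZZ:::
:::Z<::::
:::ZZ::::
::::ZZ:::
t=17: :::::::::
:::::::::
::::ZZ:::
:::Z:::::
:::Zv::::
::::ZZ:::
t=18: :::::::::
:::::::::
::::ZZ:::
:::Z:::::
:::Z:>:::
::::ZZ:::
t=19: :::::::::
:::::::::
::::ZZ:::
:::Z:::::
:::Z:Z:::
::::Zv:::
t=20: :::::::::
:::::::::
::::ZZ:::
:::Z:::::
:::Z:Z:::
::::Z:>::
t=21: ::::::v::
:::::::::
::::ZZ:::
:::Z:::::
:::Z:Z:::
::::Z:Z::
t=22: :::::<Z::
:::::::::
::::ZZ:::
:::Z:::::
:::Z:Z:::
::::Z:Z::
t=23: :::::ZZ::
:::::::::
::::ZZ:::
:::Z:::::
:::Z:Z:::
::::Z^Z::
t=24: :::::ZZ::
:::::::::
::::ZZ:::
:::Z:::::
:::Z:Z:::
::::ZZ>::
t=25: :::::ZZ::
:::::::::
::::ZZ:::
:::Z:::::
:::Z:Z^::
::::ZZ:::
t=26: :::::ZZ::
:::::::::
::::ZZ:::
:::Z:::::
:::Z:ZZ>:
::::ZZ:::

4,7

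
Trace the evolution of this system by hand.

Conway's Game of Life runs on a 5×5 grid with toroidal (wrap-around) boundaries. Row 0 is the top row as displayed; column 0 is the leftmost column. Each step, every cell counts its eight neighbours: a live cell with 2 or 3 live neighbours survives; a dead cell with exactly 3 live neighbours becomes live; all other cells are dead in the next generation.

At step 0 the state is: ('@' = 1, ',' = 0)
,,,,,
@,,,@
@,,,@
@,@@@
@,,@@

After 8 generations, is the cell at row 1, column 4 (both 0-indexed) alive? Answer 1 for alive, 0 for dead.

t=0: ,,,,,
@,,,@
@,,,@
@,@@@
@,,@@
t=1: ,,,@,
@,,,@
,,,,,
,,@,,
@@@,,
t=2: ,,@@,
,,,,@
,,,,,
,,@,,
,@@@,
t=3: ,@,,@
,,,@,
,,,,,
,@@@,
,@,,,
t=4: @,@,,
,,,,,
,,,@,
,@@,,
,@,@,
t=5: ,@@,,
,,,,,
,,@,,
,@,@,
@,,@,
t=6: ,@@,,
,@@,,
,,@,,
,@,@@
@,,@@
t=7: ,,,,@
,,,@,
@,,,,
,@,,,
,,,,,
t=8: ,,,,,
,,,,@
,,,,,
,,,,,
,,,,,

1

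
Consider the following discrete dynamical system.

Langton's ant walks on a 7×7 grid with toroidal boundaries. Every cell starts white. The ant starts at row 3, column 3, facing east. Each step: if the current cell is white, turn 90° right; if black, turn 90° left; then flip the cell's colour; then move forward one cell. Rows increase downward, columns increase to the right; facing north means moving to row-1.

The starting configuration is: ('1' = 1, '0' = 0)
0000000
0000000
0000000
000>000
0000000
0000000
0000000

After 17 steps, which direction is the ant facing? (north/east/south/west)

north

k=0  0000000
0000000
0000000
000>000
0000000
0000000
0000000
k=1  0000000
0000000
0000000
0001000
000v000
0000000
0000000
k=2  0000000
0000000
0000000
0001000
00<1000
0000000
0000000
k=3  0000000
0000000
0000000
00^1000
0011000
0000000
0000000
k=4  0000000
0000000
0000000
001>000
0011000
0000000
0000000
k=5  0000000
0000000
000^000
0010000
0011000
0000000
0000000
k=6  0000000
0000000
0001>00
0010000
0011000
0000000
0000000
k=7  0000000
0000000
0001100
0010v00
0011000
0000000
0000000
k=8  0000000
0000000
0001100
001<100
0011000
0000000
0000000
k=9  0000000
0000000
000^100
0011100
0011000
0000000
0000000
k=10  0000000
0000000
00<0100
0011100
0011000
0000000
0000000
k=11  0000000
00^0000
0010100
0011100
0011000
0000000
0000000
k=12  0000000
001>000
0010100
0011100
0011000
0000000
0000000
k=13  0000000
0011000
001v100
0011100
0011000
0000000
0000000
k=14  0000000
0011000
00<1100
0011100
0011000
0000000
0000000
k=15  0000000
0011000
0001100
00v1100
0011000
0000000
0000000
k=16  0000000
0011000
0001100
000>100
0011000
0000000
0000000
k=17  0000000
0011000
000^100
0000100
0011000
0000000
0000000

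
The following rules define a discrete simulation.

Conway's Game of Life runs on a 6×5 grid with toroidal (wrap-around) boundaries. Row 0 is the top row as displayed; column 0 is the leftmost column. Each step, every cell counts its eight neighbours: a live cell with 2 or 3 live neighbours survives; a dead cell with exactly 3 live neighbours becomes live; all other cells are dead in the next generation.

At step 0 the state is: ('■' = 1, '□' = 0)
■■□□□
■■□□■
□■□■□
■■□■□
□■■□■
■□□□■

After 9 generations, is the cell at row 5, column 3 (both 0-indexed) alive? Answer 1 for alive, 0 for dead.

0) ■■□□□
■■□□■
□■□■□
■■□■□
□■■□■
■□□□■
1) □□□□□
□□□□■
□□□■□
□□□■□
□□■□□
□□■■■
2) □□□□■
□□□□□
□□□■■
□□■■□
□□■□■
□□■■□
3) □□□■□
□□□■■
□□■■■
□□■□□
□■□□■
□□■□■
4) □□■□□
□□□□□
□□■□■
■■■□■
■■■□□
■□■□■
5) □■□■□
□□□■□
□□■□■
□□□□■
□□□□□
■□■□■
6) ■■□■□
□□□■■
□□□□■
□□□■□
■□□■■
■■■■■
7) □□□□□
□□■■□
□□□□■
■□□■□
□□□□□
□□□□□
8) □□□□□
□□□■□
□□■□■
□□□□■
□□□□□
□□□□□
9) □□□□□
□□□■□
□□□□■
□□□■□
□□□□□
□□□□□

0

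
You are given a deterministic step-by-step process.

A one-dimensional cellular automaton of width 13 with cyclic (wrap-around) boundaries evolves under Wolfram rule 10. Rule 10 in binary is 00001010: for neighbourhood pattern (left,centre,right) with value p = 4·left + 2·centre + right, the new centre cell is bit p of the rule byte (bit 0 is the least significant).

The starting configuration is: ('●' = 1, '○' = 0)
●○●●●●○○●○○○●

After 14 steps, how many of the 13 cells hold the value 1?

4

step 0: ●○●●●●○○●○○○●
step 1: ○○●○○○○●○○○●●
step 2: ○●○○○○●○○○●●○
step 3: ●○○○○●○○○●●○○
step 4: ○○○○●○○○●●○○●
step 5: ○○○●○○○●●○○●○
step 6: ○○●○○○●●○○●○○
step 7: ○●○○○●●○○●○○○
step 8: ●○○○●●○○●○○○○
step 9: ○○○●●○○●○○○○●
step 10: ○○●●○○●○○○○●○
step 11: ○●●○○●○○○○●○○
step 12: ●●○○●○○○○●○○○
step 13: ●○○●○○○○●○○○●
step 14: ○○●○○○○●○○○●●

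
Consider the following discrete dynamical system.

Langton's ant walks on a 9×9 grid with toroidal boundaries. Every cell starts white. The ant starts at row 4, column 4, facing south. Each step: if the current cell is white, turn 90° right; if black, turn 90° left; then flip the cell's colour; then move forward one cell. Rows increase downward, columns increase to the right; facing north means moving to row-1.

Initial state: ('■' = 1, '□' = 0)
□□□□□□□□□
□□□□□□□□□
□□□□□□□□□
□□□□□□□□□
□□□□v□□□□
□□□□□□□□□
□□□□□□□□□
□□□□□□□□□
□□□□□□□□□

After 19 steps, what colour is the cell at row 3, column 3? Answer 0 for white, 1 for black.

1

[0] □□□□□□□□□
□□□□□□□□□
□□□□□□□□□
□□□□□□□□□
□□□□v□□□□
□□□□□□□□□
□□□□□□□□□
□□□□□□□□□
□□□□□□□□□
[1] □□□□□□□□□
□□□□□□□□□
□□□□□□□□□
□□□□□□□□□
□□□<■□□□□
□□□□□□□□□
□□□□□□□□□
□□□□□□□□□
□□□□□□□□□
[2] □□□□□□□□□
□□□□□□□□□
□□□□□□□□□
□□□^□□□□□
□□□■■□□□□
□□□□□□□□□
□□□□□□□□□
□□□□□□□□□
□□□□□□□□□
[3] □□□□□□□□□
□□□□□□□□□
□□□□□□□□□
□□□■>□□□□
□□□■■□□□□
□□□□□□□□□
□□□□□□□□□
□□□□□□□□□
□□□□□□□□□
[4] □□□□□□□□□
□□□□□□□□□
□□□□□□□□□
□□□■■□□□□
□□□■v□□□□
□□□□□□□□□
□□□□□□□□□
□□□□□□□□□
□□□□□□□□□
[5] □□□□□□□□□
□□□□□□□□□
□□□□□□□□□
□□□■■□□□□
□□□■□>□□□
□□□□□□□□□
□□□□□□□□□
□□□□□□□□□
□□□□□□□□□
[6] □□□□□□□□□
□□□□□□□□□
□□□□□□□□□
□□□■■□□□□
□□□■□■□□□
□□□□□v□□□
□□□□□□□□□
□□□□□□□□□
□□□□□□□□□
[7] □□□□□□□□□
□□□□□□□□□
□□□□□□□□□
□□□■■□□□□
□□□■□■□□□
□□□□<■□□□
□□□□□□□□□
□□□□□□□□□
□□□□□□□□□
[8] □□□□□□□□□
□□□□□□□□□
□□□□□□□□□
□□□■■□□□□
□□□■^■□□□
□□□□■■□□□
□□□□□□□□□
□□□□□□□□□
□□□□□□□□□
[9] □□□□□□□□□
□□□□□□□□□
□□□□□□□□□
□□□■■□□□□
□□□■■>□□□
□□□□■■□□□
□□□□□□□□□
□□□□□□□□□
□□□□□□□□□
[10] □□□□□□□□□
□□□□□□□□□
□□□□□□□□□
□□□■■^□□□
□□□■■□□□□
□□□□■■□□□
□□□□□□□□□
□□□□□□□□□
□□□□□□□□□
[11] □□□□□□□□□
□□□□□□□□□
□□□□□□□□□
□□□■■■>□□
□□□■■□□□□
□□□□■■□□□
□□□□□□□□□
□□□□□□□□□
□□□□□□□□□
[12] □□□□□□□□□
□□□□□□□□□
□□□□□□□□□
□□□■■■■□□
□□□■■□v□□
□□□□■■□□□
□□□□□□□□□
□□□□□□□□□
□□□□□□□□□
[13] □□□□□□□□□
□□□□□□□□□
□□□□□□□□□
□□□■■■■□□
□□□■■<■□□
□□□□■■□□□
□□□□□□□□□
□□□□□□□□□
□□□□□□□□□
[14] □□□□□□□□□
□□□□□□□□□
□□□□□□□□□
□□□■■^■□□
□□□■■■■□□
□□□□■■□□□
□□□□□□□□□
□□□□□□□□□
□□□□□□□□□
[15] □□□□□□□□□
□□□□□□□□□
□□□□□□□□□
□□□■<□■□□
□□□■■■■□□
□□□□■■□□□
□□□□□□□□□
□□□□□□□□□
□□□□□□□□□
[16] □□□□□□□□□
□□□□□□□□□
□□□□□□□□□
□□□■□□■□□
□□□■v■■□□
□□□□■■□□□
□□□□□□□□□
□□□□□□□□□
□□□□□□□□□
[17] □□□□□□□□□
□□□□□□□□□
□□□□□□□□□
□□□■□□■□□
□□□■□>■□□
□□□□■■□□□
□□□□□□□□□
□□□□□□□□□
□□□□□□□□□
[18] □□□□□□□□□
□□□□□□□□□
□□□□□□□□□
□□□■□^■□□
□□□■□□■□□
□□□□■■□□□
□□□□□□□□□
□□□□□□□□□
□□□□□□□□□
[19] □□□□□□□□□
□□□□□□□□□
□□□□□□□□□
□□□■□■>□□
□□□■□□■□□
□□□□■■□□□
□□□□□□□□□
□□□□□□□□□
□□□□□□□□□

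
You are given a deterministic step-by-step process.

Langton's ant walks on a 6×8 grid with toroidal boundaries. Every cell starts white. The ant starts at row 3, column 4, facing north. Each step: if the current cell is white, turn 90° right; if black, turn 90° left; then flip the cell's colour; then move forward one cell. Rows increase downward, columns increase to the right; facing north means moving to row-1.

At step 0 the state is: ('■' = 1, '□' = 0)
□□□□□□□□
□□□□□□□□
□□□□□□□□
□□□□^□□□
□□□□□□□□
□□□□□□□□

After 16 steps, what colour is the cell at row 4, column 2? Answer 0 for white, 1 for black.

1

k=0  □□□□□□□□
□□□□□□□□
□□□□□□□□
□□□□^□□□
□□□□□□□□
□□□□□□□□
k=1  □□□□□□□□
□□□□□□□□
□□□□□□□□
□□□□■>□□
□□□□□□□□
□□□□□□□□
k=2  □□□□□□□□
□□□□□□□□
□□□□□□□□
□□□□■■□□
□□□□□v□□
□□□□□□□□
k=3  □□□□□□□□
□□□□□□□□
□□□□□□□□
□□□□■■□□
□□□□<■□□
□□□□□□□□
k=4  □□□□□□□□
□□□□□□□□
□□□□□□□□
□□□□^■□□
□□□□■■□□
□□□□□□□□
k=5  □□□□□□□□
□□□□□□□□
□□□□□□□□
□□□<□■□□
□□□□■■□□
□□□□□□□□
k=6  □□□□□□□□
□□□□□□□□
□□□^□□□□
□□□■□■□□
□□□□■■□□
□□□□□□□□
k=7  □□□□□□□□
□□□□□□□□
□□□■>□□□
□□□■□■□□
□□□□■■□□
□□□□□□□□
k=8  □□□□□□□□
□□□□□□□□
□□□■■□□□
□□□■v■□□
□□□□■■□□
□□□□□□□□
k=9  □□□□□□□□
□□□□□□□□
□□□■■□□□
□□□<■■□□
□□□□■■□□
□□□□□□□□
k=10  □□□□□□□□
□□□□□□□□
□□□■■□□□
□□□□■■□□
□□□v■■□□
□□□□□□□□
k=11  □□□□□□□□
□□□□□□□□
□□□■■□□□
□□□□■■□□
□□<■■■□□
□□□□□□□□
k=12  □□□□□□□□
□□□□□□□□
□□□■■□□□
□□^□■■□□
□□■■■■□□
□□□□□□□□
k=13  □□□□□□□□
□□□□□□□□
□□□■■□□□
□□■>■■□□
□□■■■■□□
□□□□□□□□
k=14  □□□□□□□□
□□□□□□□□
□□□■■□□□
□□■■■■□□
□□■v■■□□
□□□□□□□□
k=15  □□□□□□□□
□□□□□□□□
□□□■■□□□
□□■■■■□□
□□■□>■□□
□□□□□□□□
k=16  □□□□□□□□
□□□□□□□□
□□□■■□□□
□□■■^■□□
□□■□□■□□
□□□□□□□□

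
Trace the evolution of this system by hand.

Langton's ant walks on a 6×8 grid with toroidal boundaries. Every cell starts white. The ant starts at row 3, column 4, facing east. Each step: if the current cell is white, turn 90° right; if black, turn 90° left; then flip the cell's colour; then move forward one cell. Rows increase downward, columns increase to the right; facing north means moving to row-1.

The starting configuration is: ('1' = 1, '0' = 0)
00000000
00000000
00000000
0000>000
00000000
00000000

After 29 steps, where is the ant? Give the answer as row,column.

2,2

k=0  00000000
00000000
00000000
0000>000
00000000
00000000
k=1  00000000
00000000
00000000
00001000
0000v000
00000000
k=2  00000000
00000000
00000000
00001000
000<1000
00000000
k=3  00000000
00000000
00000000
000^1000
00011000
00000000
k=4  00000000
00000000
00000000
0001>000
00011000
00000000
k=5  00000000
00000000
0000^000
00010000
00011000
00000000
k=6  00000000
00000000
00001>00
00010000
00011000
00000000
k=7  00000000
00000000
00001100
00010v00
00011000
00000000
k=8  00000000
00000000
00001100
0001<100
00011000
00000000
k=9  00000000
00000000
0000^100
00011100
00011000
00000000
k=10  00000000
00000000
000<0100
00011100
00011000
00000000
k=11  00000000
000^0000
00010100
00011100
00011000
00000000
k=12  00000000
0001>000
00010100
00011100
00011000
00000000
k=13  00000000
00011000
0001v100
00011100
00011000
00000000
k=14  00000000
00011000
000<1100
00011100
00011000
00000000
k=15  00000000
00011000
00001100
000v1100
00011000
00000000
k=16  00000000
00011000
00001100
0000>100
00011000
00000000
k=17  00000000
00011000
0000^100
00000100
00011000
00000000
k=18  00000000
00011000
000<0100
00000100
00011000
00000000
k=19  00000000
000^1000
00010100
00000100
00011000
00000000
k=20  00000000
00<01000
00010100
00000100
00011000
00000000
k=21  00^00000
00101000
00010100
00000100
00011000
00000000
k=22  001>0000
00101000
00010100
00000100
00011000
00000000
k=23  00110000
001v1000
00010100
00000100
00011000
00000000
k=24  00110000
00<11000
00010100
00000100
00011000
00000000
k=25  00110000
00011000
00v10100
00000100
00011000
00000000
k=26  00110000
00011000
0<110100
00000100
00011000
00000000
k=27  00110000
0^011000
01110100
00000100
00011000
00000000
k=28  00110000
01>11000
01110100
00000100
00011000
00000000
k=29  00110000
01111000
01v10100
00000100
00011000
00000000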